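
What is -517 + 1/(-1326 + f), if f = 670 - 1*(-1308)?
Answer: -337083/652 ≈ -517.00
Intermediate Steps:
f = 1978 (f = 670 + 1308 = 1978)
-517 + 1/(-1326 + f) = -517 + 1/(-1326 + 1978) = -517 + 1/652 = -337083/652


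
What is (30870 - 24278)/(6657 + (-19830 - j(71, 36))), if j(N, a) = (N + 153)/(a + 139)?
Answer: -164800/329357 ≈ -0.50037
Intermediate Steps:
j(N, a) = (153 + N)/(139 + a)
(30870 - 24278)/(6657 + (-19830 - j(71, 36))) = (30870 - 24278)/(6657 + (-19830 - (153 + 71)/(139 + 36))) = 6592/(6657 + (-19830 - 224/175)) = 6592/(6657 + (-19830 - 1*32/25)) = 6592/(6657 + (-19830 - 32/25)) = 6592/(6657 - 495782/25) = 6592/(-329357/25) = 6592*(-25/329357) = -164800/329357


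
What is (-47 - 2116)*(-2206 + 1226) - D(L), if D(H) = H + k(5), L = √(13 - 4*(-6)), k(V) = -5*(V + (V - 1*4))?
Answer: 2119770 - √37 ≈ 2.1198e+6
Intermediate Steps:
k(V) = 20 - 10*V (k(V) = -5*(V + (V - 4)) = -5*(V + (-4 + V)) = -5*(-4 + 2*V) = 20 - 10*V)
L = √37 (L = √(13 + 24) = √37 ≈ 6.0828)
D(H) = -30 + H (D(H) = H + (20 - 10*5) = H + (20 - 50) = H - 30 = -30 + H)
(-47 - 2116)*(-2206 + 1226) - D(L) = (-47 - 2116)*(-2206 + 1226) - (-30 + √37) = -2163*(-980) + (30 - √37) = 2119740 + (30 - √37) = 2119770 - √37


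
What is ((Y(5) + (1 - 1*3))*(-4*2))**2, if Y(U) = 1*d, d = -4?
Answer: 2304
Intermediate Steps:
Y(U) = -4 (Y(U) = 1*(-4) = -4)
((Y(5) + (1 - 1*3))*(-4*2))**2 = ((-4 + (1 - 1*3))*(-4*2))**2 = ((-4 + (1 - 3))*(-8))**2 = ((-4 - 2)*(-8))**2 = (-6*(-8))**2 = 48**2 = 2304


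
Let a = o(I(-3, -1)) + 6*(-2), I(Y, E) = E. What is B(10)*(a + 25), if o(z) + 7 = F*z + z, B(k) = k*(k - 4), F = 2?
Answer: 180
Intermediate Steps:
B(k) = k*(-4 + k)
o(z) = -7 + 3*z (o(z) = -7 + (2*z + z) = -7 + 3*z)
a = -22 (a = (-7 + 3*(-1)) + 6*(-2) = (-7 - 3) - 12 = -10 - 12 = -22)
B(10)*(a + 25) = (10*(-4 + 10))*(-22 + 25) = (10*6)*3 = 60*3 = 180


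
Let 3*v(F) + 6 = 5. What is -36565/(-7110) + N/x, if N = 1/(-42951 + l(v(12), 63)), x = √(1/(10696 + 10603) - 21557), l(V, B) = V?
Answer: 7313/1422 + 19*I*√3009934442/6573594789652 ≈ 5.1428 + 1.5857e-7*I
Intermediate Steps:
v(F) = -⅓ (v(F) = -2 + (⅓)*5 = -2 + 5/3 = -⅓)
x = 3*I*√3009934442/1121 (x = √(1/21299 - 21557) = √(-459142542/21299) = 3*I*√3009934442/1121 ≈ 146.82*I)
N = -3/128854 (N = 1/(-42951 - ⅓) = 1/(-128854/3) = -3/128854 ≈ -2.3282e-5)
-36565/(-7110) + N/x = -36565/(-7110) - 3*(-19*I*√3009934442/153047514)/128854 = -36565*(-1/7110) - (-19)*I*√3009934442/6573594789652 = 7313/1422 + 19*I*√3009934442/6573594789652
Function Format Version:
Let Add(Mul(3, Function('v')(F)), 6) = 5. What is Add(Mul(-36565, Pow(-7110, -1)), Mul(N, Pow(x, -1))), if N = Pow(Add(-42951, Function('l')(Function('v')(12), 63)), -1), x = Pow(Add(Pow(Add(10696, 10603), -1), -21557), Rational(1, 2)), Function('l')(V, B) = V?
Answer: Add(Rational(7313, 1422), Mul(Rational(19, 6573594789652), I, Pow(3009934442, Rational(1, 2)))) ≈ Add(5.1428, Mul(1.5857e-7, I))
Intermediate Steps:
Function('v')(F) = Rational(-1, 3) (Function('v')(F) = Add(-2, Mul(Rational(1, 3), 5)) = Add(-2, Rational(5, 3)) = Rational(-1, 3))
x = Mul(Rational(3, 1121), I, Pow(3009934442, Rational(1, 2))) (x = Pow(Add(Pow(21299, -1), -21557), Rational(1, 2)) = Pow(Add(Rational(1, 21299), -21557), Rational(1, 2)) = Pow(Rational(-459142542, 21299), Rational(1, 2)) = Mul(Rational(3, 1121), I, Pow(3009934442, Rational(1, 2))) ≈ Mul(146.82, I))
N = Rational(-3, 128854) (N = Pow(Add(-42951, Rational(-1, 3)), -1) = Pow(Rational(-128854, 3), -1) = Rational(-3, 128854) ≈ -2.3282e-5)
Add(Mul(-36565, Pow(-7110, -1)), Mul(N, Pow(x, -1))) = Add(Mul(-36565, Pow(-7110, -1)), Mul(Rational(-3, 128854), Pow(Mul(Rational(3, 1121), I, Pow(3009934442, Rational(1, 2))), -1))) = Add(Mul(-36565, Rational(-1, 7110)), Mul(Rational(-3, 128854), Mul(Rational(-19, 153047514), I, Pow(3009934442, Rational(1, 2))))) = Add(Rational(7313, 1422), Mul(Rational(19, 6573594789652), I, Pow(3009934442, Rational(1, 2))))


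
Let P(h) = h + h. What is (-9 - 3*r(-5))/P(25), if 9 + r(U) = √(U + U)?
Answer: 9/25 - 3*I*√10/50 ≈ 0.36 - 0.18974*I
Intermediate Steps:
P(h) = 2*h
r(U) = -9 + √2*√U (r(U) = -9 + √(U + U) = -9 + √(2*U) = -9 + √2*√U)
(-9 - 3*r(-5))/P(25) = (-9 - 3*(-9 + √2*√(-5)))/((2*25)) = (-9 - 3*(-9 + √2*(I*√5)))/50 = (-9 - 3*(-9 + I*√10))*(1/50) = (-9 + (27 - 3*I*√10))*(1/50) = (18 - 3*I*√10)*(1/50) = 9/25 - 3*I*√10/50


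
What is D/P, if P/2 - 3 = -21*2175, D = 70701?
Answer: -23567/30448 ≈ -0.77401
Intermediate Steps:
P = -91344 (P = 6 + 2*(-21*2175) = 6 + 2*(-45675) = 6 - 91350 = -91344)
D/P = 70701/(-91344) = 70701*(-1/91344) = -23567/30448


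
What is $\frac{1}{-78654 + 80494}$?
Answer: $\frac{1}{1840} \approx 0.00054348$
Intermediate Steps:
$\frac{1}{-78654 + 80494} = \frac{1}{1840}$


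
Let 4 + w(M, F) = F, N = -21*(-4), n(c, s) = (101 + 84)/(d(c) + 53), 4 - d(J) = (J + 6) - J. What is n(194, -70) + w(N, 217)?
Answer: 11048/51 ≈ 216.63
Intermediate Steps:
d(J) = -2 (d(J) = 4 - ((J + 6) - J) = 4 - ((6 + J) - J) = 4 - 1*6 = 4 - 6 = -2)
n(c, s) = 185/51 (n(c, s) = (101 + 84)/(-2 + 53) = 185/51)
N = 84
w(M, F) = -4 + F
n(194, -70) + w(N, 217) = 185/51 + (-4 + 217) = 185/51 + 213 = 11048/51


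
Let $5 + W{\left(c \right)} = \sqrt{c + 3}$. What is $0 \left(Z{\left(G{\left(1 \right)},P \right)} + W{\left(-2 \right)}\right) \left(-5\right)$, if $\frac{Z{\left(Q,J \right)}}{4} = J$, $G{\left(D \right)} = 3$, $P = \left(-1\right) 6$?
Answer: $0$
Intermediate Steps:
$P = -6$
$Z{\left(Q,J \right)} = 4 J$
$W{\left(c \right)} = -5 + \sqrt{3 + c}$ ($W{\left(c \right)} = -5 + \sqrt{c + 3} = -5 + \sqrt{3 + c}$)
$0 \left(Z{\left(G{\left(1 \right)},P \right)} + W{\left(-2 \right)}\right) \left(-5\right) = 0 \left(4 \left(-6\right) - \left(5 - \sqrt{3 - 2}\right)\right) \left(-5\right) = 0 \left(-24 - \left(5 - \sqrt{1}\right)\right) \left(-5\right) = 0 \left(-24 + \left(-5 + 1\right)\right) \left(-5\right) = 0 \left(-24 - 4\right) \left(-5\right) = 0 \left(-28\right) \left(-5\right) = 0 \left(-5\right) = 0$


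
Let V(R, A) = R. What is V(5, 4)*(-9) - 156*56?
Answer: -8781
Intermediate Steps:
V(5, 4)*(-9) - 156*56 = 5*(-9) - 156*56 = -45 - 8736 = -8781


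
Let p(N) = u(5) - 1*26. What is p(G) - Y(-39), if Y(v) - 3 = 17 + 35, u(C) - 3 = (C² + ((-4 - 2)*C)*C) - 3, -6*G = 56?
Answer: -206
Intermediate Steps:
G = -28/3 (G = -⅙*56 = -28/3 ≈ -9.3333)
u(C) = -5*C² (u(C) = 3 + ((C² + ((-4 - 2)*C)*C) - 3) = 3 + ((C² + (-6*C)*C) - 3) = 3 + ((C² - 6*C²) - 3) = 3 + (-5*C² - 3) = 3 + (-3 - 5*C²) = -5*C²)
Y(v) = 55 (Y(v) = 3 + (17 + 35) = 3 + 52 = 55)
p(N) = -151 (p(N) = -5*5² - 1*26 = -5*25 - 26 = -125 - 26 = -151)
p(G) - Y(-39) = -151 - 1*55 = -151 - 55 = -206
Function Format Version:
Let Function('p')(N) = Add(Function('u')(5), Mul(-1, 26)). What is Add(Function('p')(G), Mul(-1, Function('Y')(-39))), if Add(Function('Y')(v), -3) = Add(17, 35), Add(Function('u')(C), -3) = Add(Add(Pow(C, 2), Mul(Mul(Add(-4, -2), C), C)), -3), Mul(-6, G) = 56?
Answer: -206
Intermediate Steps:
G = Rational(-28, 3) (G = Mul(Rational(-1, 6), 56) = Rational(-28, 3) ≈ -9.3333)
Function('u')(C) = Mul(-5, Pow(C, 2)) (Function('u')(C) = Add(3, Add(Add(Pow(C, 2), Mul(Mul(Add(-4, -2), C), C)), -3)) = Add(3, Add(Add(Pow(C, 2), Mul(Mul(-6, C), C)), -3)) = Add(3, Add(Add(Pow(C, 2), Mul(-6, Pow(C, 2))), -3)) = Add(3, Add(Mul(-5, Pow(C, 2)), -3)) = Add(3, Add(-3, Mul(-5, Pow(C, 2)))) = Mul(-5, Pow(C, 2)))
Function('Y')(v) = 55 (Function('Y')(v) = Add(3, Add(17, 35)) = Add(3, 52) = 55)
Function('p')(N) = -151 (Function('p')(N) = Add(Mul(-5, Pow(5, 2)), Mul(-1, 26)) = Add(Mul(-5, 25), -26) = Add(-125, -26) = -151)
Add(Function('p')(G), Mul(-1, Function('Y')(-39))) = Add(-151, Mul(-1, 55)) = Add(-151, -55) = -206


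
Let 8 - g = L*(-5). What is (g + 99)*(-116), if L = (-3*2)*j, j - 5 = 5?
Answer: 22388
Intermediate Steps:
j = 10 (j = 5 + 5 = 10)
L = -60 (L = -3*2*10 = -6*10 = -60)
g = -292 (g = 8 - (-60)*(-5) = 8 - 1*300 = 8 - 300 = -292)
(g + 99)*(-116) = (-292 + 99)*(-116) = -193*(-116) = 22388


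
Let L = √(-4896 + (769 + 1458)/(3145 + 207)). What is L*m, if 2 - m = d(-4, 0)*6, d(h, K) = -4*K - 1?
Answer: 2*I*√13750880270/419 ≈ 559.73*I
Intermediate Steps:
d(h, K) = -1 - 4*K
L = I*√13750880270/1676 (L = √(-4896 + 2227/3352) = √(-16409165/3352) = I*√13750880270/1676 ≈ 69.967*I)
m = 8 (m = 2 - (-1 - 4*0)*6 = 2 - (-1 + 0)*6 = 2 - (-1)*6 = 2 - 1*(-6) = 2 + 6 = 8)
L*m = (I*√13750880270/1676)*8 = 2*I*√13750880270/419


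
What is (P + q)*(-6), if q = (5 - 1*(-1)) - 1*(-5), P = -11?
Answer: 0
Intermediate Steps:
q = 11 (q = (5 + 1) + 5 = 6 + 5 = 11)
(P + q)*(-6) = (-11 + 11)*(-6) = 0*(-6) = 0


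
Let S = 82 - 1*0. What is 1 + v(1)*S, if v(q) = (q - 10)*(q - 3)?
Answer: 1477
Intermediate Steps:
v(q) = (-10 + q)*(-3 + q)
S = 82 (S = 82 + 0 = 82)
1 + v(1)*S = 1 + (30 + 1² - 13*1)*82 = 1 + (30 + 1 - 13)*82 = 1 + 18*82 = 1 + 1476 = 1477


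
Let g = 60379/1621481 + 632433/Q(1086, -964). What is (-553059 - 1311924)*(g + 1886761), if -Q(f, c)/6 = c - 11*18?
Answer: -13260522710916183909093/3768321844 ≈ -3.5189e+12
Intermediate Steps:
Q(f, c) = 1188 - 6*c (Q(f, c) = -6*(c - 11*18) = -6*(c - 198) = -6*(-198 + c) = 1188 - 6*c)
g = 341966351887/3768321844 (g = 60379/1621481 + 632433/(1188 - 6*(-964)) = 60379*(1/1621481) + 632433/(1188 + 5784) = 60379/1621481 + 632433/6972 = 60379/1621481 + 632433*(1/6972) = 60379/1621481 + 210811/2324 = 341966351887/3768321844 ≈ 90.748)
(-553059 - 1311924)*(g + 1886761) = (-553059 - 1311924)*(341966351887/3768321844 + 1886761) = -1864983*7110264657059171/3768321844 = -13260522710916183909093/3768321844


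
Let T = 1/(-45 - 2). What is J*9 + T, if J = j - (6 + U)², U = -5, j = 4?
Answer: 1268/47 ≈ 26.979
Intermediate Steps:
T = -1/47 (T = 1/(-47) = -1/47 ≈ -0.021277)
J = 3 (J = 4 - (6 - 5)² = 4 - 1*1² = 4 - 1*1 = 4 - 1 = 3)
J*9 + T = 3*9 - 1/47 = 27 - 1/47 = 1268/47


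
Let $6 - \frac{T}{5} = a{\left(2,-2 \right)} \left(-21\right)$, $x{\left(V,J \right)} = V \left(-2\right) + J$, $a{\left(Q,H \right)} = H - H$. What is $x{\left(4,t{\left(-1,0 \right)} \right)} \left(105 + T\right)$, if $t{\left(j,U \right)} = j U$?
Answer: $-1080$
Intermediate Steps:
$a{\left(Q,H \right)} = 0$
$t{\left(j,U \right)} = U j$
$x{\left(V,J \right)} = J - 2 V$ ($x{\left(V,J \right)} = - 2 V + J = J - 2 V$)
$T = 30$ ($T = 30 - 5 \cdot 0 \left(-21\right) = 30 - 0 = 30 + 0 = 30$)
$x{\left(4,t{\left(-1,0 \right)} \right)} \left(105 + T\right) = \left(0 \left(-1\right) - 8\right) \left(105 + 30\right) = \left(0 - 8\right) 135 = \left(-8\right) 135 = -1080$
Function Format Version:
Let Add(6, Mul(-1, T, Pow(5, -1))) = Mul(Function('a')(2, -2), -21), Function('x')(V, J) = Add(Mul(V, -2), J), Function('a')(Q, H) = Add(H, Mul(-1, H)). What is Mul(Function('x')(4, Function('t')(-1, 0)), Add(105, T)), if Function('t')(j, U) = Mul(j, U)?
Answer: -1080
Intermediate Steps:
Function('a')(Q, H) = 0
Function('t')(j, U) = Mul(U, j)
Function('x')(V, J) = Add(J, Mul(-2, V)) (Function('x')(V, J) = Add(Mul(-2, V), J) = Add(J, Mul(-2, V)))
T = 30 (T = Add(30, Mul(-5, Mul(0, -21))) = Add(30, Mul(-5, 0)) = Add(30, 0) = 30)
Mul(Function('x')(4, Function('t')(-1, 0)), Add(105, T)) = Mul(Add(Mul(0, -1), Mul(-2, 4)), Add(105, 30)) = Mul(Add(0, -8), 135) = Mul(-8, 135) = -1080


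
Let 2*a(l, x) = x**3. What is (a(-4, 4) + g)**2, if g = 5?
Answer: 1369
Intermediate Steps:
a(l, x) = x**3/2
(a(-4, 4) + g)**2 = ((1/2)*4**3 + 5)**2 = ((1/2)*64 + 5)**2 = (32 + 5)**2 = 37**2 = 1369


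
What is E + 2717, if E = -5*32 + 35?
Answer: 2592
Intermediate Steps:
E = -125 (E = -160 + 35 = -125)
E + 2717 = -125 + 2717 = 2592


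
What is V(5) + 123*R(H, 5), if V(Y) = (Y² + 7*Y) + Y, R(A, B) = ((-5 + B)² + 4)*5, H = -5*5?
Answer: 2525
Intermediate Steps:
H = -25
R(A, B) = 20 + 5*(-5 + B)² (R(A, B) = (4 + (-5 + B)²)*5 = 20 + 5*(-5 + B)²)
V(Y) = Y² + 8*Y
V(5) + 123*R(H, 5) = 5*(8 + 5) + 123*(20 + 5*(-5 + 5)²) = 5*13 + 123*(20 + 5*0²) = 65 + 123*(20 + 5*0) = 65 + 123*(20 + 0) = 65 + 123*20 = 65 + 2460 = 2525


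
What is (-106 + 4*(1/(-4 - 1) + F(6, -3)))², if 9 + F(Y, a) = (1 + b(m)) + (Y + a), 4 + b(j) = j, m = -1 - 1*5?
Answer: 695556/25 ≈ 27822.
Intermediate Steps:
m = -6 (m = -1 - 5 = -6)
b(j) = -4 + j
F(Y, a) = -18 + Y + a (F(Y, a) = -9 + ((1 + (-4 - 6)) + (Y + a)) = -9 + ((1 - 10) + (Y + a)) = -9 + (-9 + (Y + a)) = -9 + (-9 + Y + a) = -18 + Y + a)
(-106 + 4*(1/(-4 - 1) + F(6, -3)))² = (-106 + 4*(1/(-4 - 1) + (-18 + 6 - 3)))² = (-106 + 4*(1/(-5) - 15))² = (-106 + 4*(-⅕ - 15))² = (-106 + 4*(-76/5))² = (-106 - 304/5)² = (-834/5)² = 695556/25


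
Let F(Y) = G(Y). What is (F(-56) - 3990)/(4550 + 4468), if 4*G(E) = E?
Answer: -2002/4509 ≈ -0.44400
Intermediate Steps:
G(E) = E/4
F(Y) = Y/4
(F(-56) - 3990)/(4550 + 4468) = ((¼)*(-56) - 3990)/(4550 + 4468) = (-14 - 3990)/9018 = -4004*1/9018 = -2002/4509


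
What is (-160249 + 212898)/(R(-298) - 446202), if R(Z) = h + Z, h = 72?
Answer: -52649/446428 ≈ -0.11793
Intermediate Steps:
R(Z) = 72 + Z
(-160249 + 212898)/(R(-298) - 446202) = (-160249 + 212898)/((72 - 298) - 446202) = 52649/(-226 - 446202) = 52649/(-446428) = 52649*(-1/446428) = -52649/446428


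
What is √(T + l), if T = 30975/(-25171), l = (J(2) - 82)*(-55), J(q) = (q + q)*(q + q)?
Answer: √2299112973105/25171 ≈ 60.239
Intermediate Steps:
J(q) = 4*q² (J(q) = (2*q)*(2*q) = 4*q²)
l = 3630 (l = (4*2² - 82)*(-55) = (4*4 - 82)*(-55) = (16 - 82)*(-55) = -66*(-55) = 3630)
T = -30975/25171 (T = 30975*(-1/25171) = -30975/25171 ≈ -1.2306)
√(T + l) = √(-30975/25171 + 3630) = √(91339755/25171) = √2299112973105/25171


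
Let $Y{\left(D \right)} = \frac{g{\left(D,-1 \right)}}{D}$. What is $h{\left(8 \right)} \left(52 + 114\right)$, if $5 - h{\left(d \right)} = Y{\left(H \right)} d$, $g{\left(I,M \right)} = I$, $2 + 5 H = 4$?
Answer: $-498$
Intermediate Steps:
$H = \frac{2}{5}$ ($H = - \frac{2}{5} + \frac{1}{5} \cdot 4 = - \frac{2}{5} + \frac{4}{5} = \frac{2}{5} \approx 0.4$)
$Y{\left(D \right)} = 1$ ($Y{\left(D \right)} = \frac{D}{D} = 1$)
$h{\left(d \right)} = 5 - d$ ($h{\left(d \right)} = 5 - 1 d = 5 - d$)
$h{\left(8 \right)} \left(52 + 114\right) = \left(5 - 8\right) \left(52 + 114\right) = \left(5 - 8\right) 166 = \left(-3\right) 166 = -498$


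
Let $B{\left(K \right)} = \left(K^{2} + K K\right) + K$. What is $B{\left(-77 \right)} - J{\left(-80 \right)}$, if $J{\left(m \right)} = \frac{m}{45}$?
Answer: $\frac{106045}{9} \approx 11783.0$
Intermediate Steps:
$J{\left(m \right)} = \frac{m}{45}$ ($J{\left(m \right)} = m \frac{1}{45} = \frac{m}{45}$)
$B{\left(K \right)} = K + 2 K^{2}$ ($B{\left(K \right)} = \left(K^{2} + K^{2}\right) + K = 2 K^{2} + K = K + 2 K^{2}$)
$B{\left(-77 \right)} - J{\left(-80 \right)} = - 77 \left(1 + 2 \left(-77\right)\right) - \frac{1}{45} \left(-80\right) = - 77 \left(1 - 154\right) - - \frac{16}{9} = \left(-77\right) \left(-153\right) + \frac{16}{9} = 11781 + \frac{16}{9} = \frac{106045}{9}$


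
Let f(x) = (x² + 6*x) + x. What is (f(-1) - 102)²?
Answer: 11664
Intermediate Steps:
f(x) = x² + 7*x
(f(-1) - 102)² = (-(7 - 1) - 102)² = (-1*6 - 102)² = (-6 - 102)² = (-108)² = 11664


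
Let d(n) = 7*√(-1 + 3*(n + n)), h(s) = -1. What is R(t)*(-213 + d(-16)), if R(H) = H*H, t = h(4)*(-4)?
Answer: -3408 + 112*I*√97 ≈ -3408.0 + 1103.1*I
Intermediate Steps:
d(n) = 7*√(-1 + 6*n) (d(n) = 7*√(-1 + 3*(2*n)) = 7*√(-1 + 6*n))
t = 4 (t = -1*(-4) = 4)
R(H) = H²
R(t)*(-213 + d(-16)) = 4²*(-213 + 7*√(-1 + 6*(-16))) = 16*(-213 + 7*√(-1 - 96)) = 16*(-213 + 7*√(-97)) = 16*(-213 + 7*(I*√97)) = 16*(-213 + 7*I*√97) = -3408 + 112*I*√97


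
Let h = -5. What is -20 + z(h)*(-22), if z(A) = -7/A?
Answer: -254/5 ≈ -50.800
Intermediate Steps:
-20 + z(h)*(-22) = -20 - 7/(-5)*(-22) = -20 - 7*(-1/5)*(-22) = -20 + (7/5)*(-22) = -20 - 154/5 = -254/5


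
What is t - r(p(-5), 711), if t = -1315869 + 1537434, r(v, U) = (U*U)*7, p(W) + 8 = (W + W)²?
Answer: -3317082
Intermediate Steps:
p(W) = -8 + 4*W² (p(W) = -8 + (W + W)² = -8 + (2*W)² = -8 + 4*W²)
r(v, U) = 7*U² (r(v, U) = U²*7 = 7*U²)
t = 221565
t - r(p(-5), 711) = 221565 - 7*711² = 221565 - 7*505521 = 221565 - 1*3538647 = 221565 - 3538647 = -3317082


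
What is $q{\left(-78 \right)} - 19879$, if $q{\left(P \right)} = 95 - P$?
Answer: $-19706$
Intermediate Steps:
$q{\left(-78 \right)} - 19879 = \left(95 - -78\right) - 19879 = \left(95 + 78\right) - 19879 = 173 - 19879 = -19706$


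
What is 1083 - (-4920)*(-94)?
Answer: -461397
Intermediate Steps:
1083 - (-4920)*(-94) = 1083 - 615*752 = 1083 - 462480 = -461397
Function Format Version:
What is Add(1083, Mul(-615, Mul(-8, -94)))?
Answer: -461397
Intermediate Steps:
Add(1083, Mul(-615, Mul(-8, -94))) = Add(1083, Mul(-615, 752)) = Add(1083, -462480) = -461397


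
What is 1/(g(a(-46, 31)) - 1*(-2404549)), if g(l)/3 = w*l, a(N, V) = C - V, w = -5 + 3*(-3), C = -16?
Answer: 1/2406523 ≈ 4.1554e-7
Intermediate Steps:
w = -14 (w = -5 - 9 = -14)
a(N, V) = -16 - V
g(l) = -42*l (g(l) = 3*(-14*l) = -42*l)
1/(g(a(-46, 31)) - 1*(-2404549)) = 1/(-42*(-16 - 1*31) - 1*(-2404549)) = 1/(-42*(-16 - 31) + 2404549) = 1/(-42*(-47) + 2404549) = 1/(1974 + 2404549) = 1/2406523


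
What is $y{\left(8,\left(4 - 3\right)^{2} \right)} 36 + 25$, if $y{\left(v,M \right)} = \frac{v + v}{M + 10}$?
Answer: $\frac{851}{11} \approx 77.364$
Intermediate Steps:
$y{\left(v,M \right)} = \frac{2 v}{10 + M}$
$y{\left(8,\left(4 - 3\right)^{2} \right)} 36 + 25 = 2 \cdot 8 \frac{1}{10 + \left(4 - 3\right)^{2}} \cdot 36 + 25 = 2 \cdot 8 \frac{1}{10 + 1^{2}} \cdot 36 + 25 = 2 \cdot 8 \frac{1}{10 + 1} \cdot 36 + 25 = 2 \cdot 8 \cdot \frac{1}{11} \cdot 36 + 25 = \frac{16}{11} \cdot 36 + 25 = \frac{576}{11} + 25 = \frac{851}{11}$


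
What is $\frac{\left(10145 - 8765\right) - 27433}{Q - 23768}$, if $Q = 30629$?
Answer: $- \frac{26053}{6861} \approx -3.7973$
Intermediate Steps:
$\frac{\left(10145 - 8765\right) - 27433}{Q - 23768} = \frac{\left(10145 - 8765\right) - 27433}{30629 - 23768} = \frac{1380 - 27433}{6861} = \left(-26053\right) \frac{1}{6861} = - \frac{26053}{6861}$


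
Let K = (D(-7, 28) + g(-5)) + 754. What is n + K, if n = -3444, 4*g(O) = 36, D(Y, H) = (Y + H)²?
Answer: -2240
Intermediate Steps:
D(Y, H) = (H + Y)²
g(O) = 9 (g(O) = (¼)*36 = 9)
K = 1204 (K = ((28 - 7)² + 9) + 754 = (21² + 9) + 754 = (441 + 9) + 754 = 450 + 754 = 1204)
n + K = -3444 + 1204 = -2240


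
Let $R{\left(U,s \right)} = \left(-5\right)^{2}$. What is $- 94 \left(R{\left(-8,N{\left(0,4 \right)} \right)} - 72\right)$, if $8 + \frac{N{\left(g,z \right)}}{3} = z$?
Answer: $4418$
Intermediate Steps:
$N{\left(g,z \right)} = -24 + 3 z$
$R{\left(U,s \right)} = 25$
$- 94 \left(R{\left(-8,N{\left(0,4 \right)} \right)} - 72\right) = - 94 \left(25 - 72\right) = \left(-94\right) \left(-47\right) = 4418$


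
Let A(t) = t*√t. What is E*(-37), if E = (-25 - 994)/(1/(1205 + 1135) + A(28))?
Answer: -88225020/120200371199 + 11561006620800*√7/120200371199 ≈ 254.47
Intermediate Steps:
A(t) = t^(3/2)
E = -1019/(1/2340 + 56*√7) (E = (-25 - 994)/(1/(1205 + 1135) + 28^(3/2)) = -1019/(1/2340 + 56*√7) ≈ -6.8776)
E*(-37) = (2384460/120200371199 - 312459638400*√7/120200371199)*(-37) = -88225020/120200371199 + 11561006620800*√7/120200371199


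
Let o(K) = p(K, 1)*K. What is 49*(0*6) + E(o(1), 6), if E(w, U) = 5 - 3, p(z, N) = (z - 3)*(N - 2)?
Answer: 2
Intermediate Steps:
p(z, N) = (-3 + z)*(-2 + N)
o(K) = K*(3 - K) (o(K) = (6 - 3*1 - 2*K + 1*K)*K = (6 - 3 - 2*K + K)*K = (3 - K)*K = K*(3 - K))
E(w, U) = 2
49*(0*6) + E(o(1), 6) = 49*(0*6) + 2 = 49*0 + 2 = 0 + 2 = 2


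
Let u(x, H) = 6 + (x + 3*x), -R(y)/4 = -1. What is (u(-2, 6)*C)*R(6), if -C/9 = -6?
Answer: -432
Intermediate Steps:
C = 54 (C = -9*(-6) = 54)
R(y) = 4 (R(y) = -4*(-1) = 4)
u(x, H) = 6 + 4*x
(u(-2, 6)*C)*R(6) = ((6 + 4*(-2))*54)*4 = ((6 - 8)*54)*4 = -2*54*4 = -108*4 = -432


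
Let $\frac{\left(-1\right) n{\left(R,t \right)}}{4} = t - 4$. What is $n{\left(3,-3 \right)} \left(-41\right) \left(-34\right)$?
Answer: $39032$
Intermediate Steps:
$n{\left(R,t \right)} = 16 - 4 t$ ($n{\left(R,t \right)} = - 4 \left(t - 4\right) = - 4 \left(-4 + t\right) = 16 - 4 t$)
$n{\left(3,-3 \right)} \left(-41\right) \left(-34\right) = \left(16 - -12\right) \left(-41\right) \left(-34\right) = \left(16 + 12\right) \left(-41\right) \left(-34\right) = 28 \left(-41\right) \left(-34\right) = \left(-1148\right) \left(-34\right) = 39032$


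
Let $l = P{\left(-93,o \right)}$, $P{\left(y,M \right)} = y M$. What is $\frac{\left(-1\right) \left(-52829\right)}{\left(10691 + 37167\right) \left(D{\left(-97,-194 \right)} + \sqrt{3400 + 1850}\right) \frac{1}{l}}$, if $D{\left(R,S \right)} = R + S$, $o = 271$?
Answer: $\frac{129150580839}{1267136266} + \frac{2219082145 \sqrt{210}}{1267136266} \approx 127.3$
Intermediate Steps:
$P{\left(y,M \right)} = M y$
$l = -25203$ ($l = 271 \left(-93\right) = -25203$)
$\frac{\left(-1\right) \left(-52829\right)}{\left(10691 + 37167\right) \left(D{\left(-97,-194 \right)} + \sqrt{3400 + 1850}\right) \frac{1}{l}} = \frac{\left(-1\right) \left(-52829\right)}{\left(10691 + 37167\right) \left(\left(-97 - 194\right) + \sqrt{3400 + 1850}\right) \frac{1}{-25203}} = \frac{52829}{47858 \left(-291 + \sqrt{5250}\right) \left(- \frac{1}{25203}\right)} = \frac{52829}{47858 \left(-291 + 5 \sqrt{210}\right) \left(- \frac{1}{25203}\right)} = \frac{52829}{\left(-13926678 + 239290 \sqrt{210}\right) \left(- \frac{1}{25203}\right)} = \frac{52829}{\frac{4642226}{8401} - \frac{239290 \sqrt{210}}{25203}}$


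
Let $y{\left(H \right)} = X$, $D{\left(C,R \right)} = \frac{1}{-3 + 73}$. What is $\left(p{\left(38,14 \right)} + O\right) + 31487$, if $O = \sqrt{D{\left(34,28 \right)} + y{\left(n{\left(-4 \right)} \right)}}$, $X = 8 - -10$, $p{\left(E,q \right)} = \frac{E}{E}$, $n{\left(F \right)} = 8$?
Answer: $31488 + \frac{\sqrt{88270}}{70} \approx 31492.0$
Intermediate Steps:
$p{\left(E,q \right)} = 1$
$D{\left(C,R \right)} = \frac{1}{70}$
$X = 18$ ($X = 8 + 10 = 18$)
$y{\left(H \right)} = 18$
$O = \frac{\sqrt{88270}}{70}$ ($O = \sqrt{\frac{1}{70} + 18} = \sqrt{\frac{1261}{70}} = \frac{\sqrt{88270}}{70} \approx 4.2443$)
$\left(p{\left(38,14 \right)} + O\right) + 31487 = \left(1 + \frac{\sqrt{88270}}{70}\right) + 31487 = 31488 + \frac{\sqrt{88270}}{70}$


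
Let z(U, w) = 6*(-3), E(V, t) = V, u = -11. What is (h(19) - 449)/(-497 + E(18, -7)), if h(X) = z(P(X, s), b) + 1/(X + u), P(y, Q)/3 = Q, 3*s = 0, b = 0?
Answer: 3735/3832 ≈ 0.97469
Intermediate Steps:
s = 0 (s = (⅓)*0 = 0)
P(y, Q) = 3*Q
z(U, w) = -18
h(X) = -18 + 1/(-11 + X) (h(X) = -18 + 1/(X - 11) = -18 + 1/(-11 + X))
(h(19) - 449)/(-497 + E(18, -7)) = ((199 - 18*19)/(-11 + 19) - 449)/(-497 + 18) = ((199 - 342)/8 - 449)/(-479) = ((⅛)*(-143) - 449)*(-1/479) = (-143/8 - 449)*(-1/479) = -3735/8*(-1/479) = 3735/3832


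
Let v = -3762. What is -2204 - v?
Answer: 1558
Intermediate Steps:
-2204 - v = -2204 - 1*(-3762) = -2204 + 3762 = 1558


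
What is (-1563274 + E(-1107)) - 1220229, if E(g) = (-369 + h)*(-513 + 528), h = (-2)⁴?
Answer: -2788798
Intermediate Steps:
h = 16
E(g) = -5295 (E(g) = (-369 + 16)*(-513 + 528) = -353*15 = -5295)
(-1563274 + E(-1107)) - 1220229 = (-1563274 - 5295) - 1220229 = -1568569 - 1220229 = -2788798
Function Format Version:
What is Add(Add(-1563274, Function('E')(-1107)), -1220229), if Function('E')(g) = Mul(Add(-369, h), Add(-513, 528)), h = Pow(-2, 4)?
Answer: -2788798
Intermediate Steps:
h = 16
Function('E')(g) = -5295 (Function('E')(g) = Mul(Add(-369, 16), Add(-513, 528)) = Mul(-353, 15) = -5295)
Add(Add(-1563274, Function('E')(-1107)), -1220229) = Add(Add(-1563274, -5295), -1220229) = Add(-1568569, -1220229) = -2788798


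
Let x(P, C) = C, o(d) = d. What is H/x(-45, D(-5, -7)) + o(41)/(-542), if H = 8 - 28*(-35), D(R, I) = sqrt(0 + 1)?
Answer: 535455/542 ≈ 987.92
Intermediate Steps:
D(R, I) = 1 (D(R, I) = sqrt(1) = 1)
H = 988 (H = 8 + 980 = 988)
H/x(-45, D(-5, -7)) + o(41)/(-542) = 988/1 + 41/(-542) = 988*1 + 41*(-1/542) = 988 - 41/542 = 535455/542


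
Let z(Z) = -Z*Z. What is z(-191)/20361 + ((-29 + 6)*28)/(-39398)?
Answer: -712082977/401091339 ≈ -1.7754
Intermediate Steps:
z(Z) = -Z²
z(-191)/20361 + ((-29 + 6)*28)/(-39398) = -1*(-191)²/20361 + ((-29 + 6)*28)/(-39398) = -1*36481*(1/20361) - 23*28*(-1/39398) = -36481*1/20361 - 644*(-1/39398) = -36481/20361 + 322/19699 = -712082977/401091339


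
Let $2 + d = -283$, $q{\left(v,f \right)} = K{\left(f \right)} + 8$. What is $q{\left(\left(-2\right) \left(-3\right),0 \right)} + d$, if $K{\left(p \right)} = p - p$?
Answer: $-277$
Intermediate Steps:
$K{\left(p \right)} = 0$
$q{\left(v,f \right)} = 8$ ($q{\left(v,f \right)} = 0 + 8 = 8$)
$d = -285$ ($d = -2 - 283 = -285$)
$q{\left(\left(-2\right) \left(-3\right),0 \right)} + d = 8 - 285 = -277$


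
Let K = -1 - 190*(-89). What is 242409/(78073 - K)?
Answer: 80803/20388 ≈ 3.9633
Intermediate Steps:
K = 16909 (K = -1 + 16910 = 16909)
242409/(78073 - K) = 242409/(78073 - 1*16909) = 242409/(78073 - 16909) = 242409/61164 = 242409*(1/61164) = 80803/20388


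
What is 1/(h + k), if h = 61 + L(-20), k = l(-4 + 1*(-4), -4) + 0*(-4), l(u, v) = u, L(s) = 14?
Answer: 1/67 ≈ 0.014925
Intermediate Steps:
k = -8 (k = (-4 + 1*(-4)) + 0*(-4) = (-4 - 4) + 0 = -8 + 0 = -8)
h = 75 (h = 61 + 14 = 75)
1/(h + k) = 1/(75 - 8) = 1/67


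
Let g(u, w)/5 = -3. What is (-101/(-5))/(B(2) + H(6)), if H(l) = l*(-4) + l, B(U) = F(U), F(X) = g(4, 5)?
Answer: -101/165 ≈ -0.61212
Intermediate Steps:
g(u, w) = -15 (g(u, w) = 5*(-3) = -15)
F(X) = -15
B(U) = -15
H(l) = -3*l (H(l) = -4*l + l = -3*l)
(-101/(-5))/(B(2) + H(6)) = (-101/(-5))/(-15 - 3*6) = (-101*(-1/5))/(-15 - 18) = (101/5)/(-33) = (101/5)*(-1/33) = -101/165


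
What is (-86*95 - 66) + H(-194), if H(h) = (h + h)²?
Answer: 142308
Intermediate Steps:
H(h) = 4*h² (H(h) = (2*h)² = 4*h²)
(-86*95 - 66) + H(-194) = (-86*95 - 66) + 4*(-194)² = (-8170 - 66) + 4*37636 = -8236 + 150544 = 142308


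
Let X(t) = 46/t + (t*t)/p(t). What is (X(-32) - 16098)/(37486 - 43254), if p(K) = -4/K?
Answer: 126519/92288 ≈ 1.3709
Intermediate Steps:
X(t) = 46/t - t**3/4 (X(t) = 46/t + (t*t)/((-4/t)) = 46/t + t**2*(-t/4) = 46/t - t**3/4)
(X(-32) - 16098)/(37486 - 43254) = ((1/4)*(184 - 1*(-32)**4)/(-32) - 16098)/(37486 - 43254) = ((1/4)*(-1/32)*(184 - 1*1048576) - 16098)/(-5768) = ((1/4)*(-1/32)*(184 - 1048576) - 16098)*(-1/5768) = ((1/4)*(-1/32)*(-1048392) - 16098)*(-1/5768) = (131049/16 - 16098)*(-1/5768) = -126519/16*(-1/5768) = 126519/92288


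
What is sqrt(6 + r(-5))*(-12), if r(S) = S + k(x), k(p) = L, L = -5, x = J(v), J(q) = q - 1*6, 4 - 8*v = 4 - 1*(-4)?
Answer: -24*I ≈ -24.0*I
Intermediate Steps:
v = -1/2 (v = 1/2 - (4 - 1*(-4))/8 = 1/2 - (4 + 4)/8 = 1/2 - 1/8*8 = 1/2 - 1 = -1/2 ≈ -0.50000)
J(q) = -6 + q (J(q) = q - 6 = -6 + q)
x = -13/2 (x = -6 - 1/2 = -13/2 ≈ -6.5000)
k(p) = -5
r(S) = -5 + S (r(S) = S - 5 = -5 + S)
sqrt(6 + r(-5))*(-12) = sqrt(6 + (-5 - 5))*(-12) = sqrt(6 - 10)*(-12) = sqrt(-4)*(-12) = (2*I)*(-12) = -24*I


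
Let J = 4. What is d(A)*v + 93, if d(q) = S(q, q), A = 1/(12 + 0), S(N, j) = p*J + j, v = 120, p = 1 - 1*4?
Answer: -1337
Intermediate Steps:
p = -3 (p = 1 - 4 = -3)
S(N, j) = -12 + j (S(N, j) = -3*4 + j = -12 + j)
A = 1/12 ≈ 0.083333
d(q) = -12 + q
d(A)*v + 93 = (-12 + 1/12)*120 + 93 = -143/12*120 + 93 = -1430 + 93 = -1337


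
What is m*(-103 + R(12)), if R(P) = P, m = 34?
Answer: -3094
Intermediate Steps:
m*(-103 + R(12)) = 34*(-103 + 12) = 34*(-91) = -3094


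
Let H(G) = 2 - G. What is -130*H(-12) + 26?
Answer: -1794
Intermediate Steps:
-130*H(-12) + 26 = -130*(2 - 1*(-12)) + 26 = -130*(2 + 12) + 26 = -130*14 + 26 = -1820 + 26 = -1794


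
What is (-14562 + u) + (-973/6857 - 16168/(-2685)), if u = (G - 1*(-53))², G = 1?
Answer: -214306778599/18411045 ≈ -11640.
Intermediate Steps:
u = 2916 (u = (1 - 1*(-53))² = (1 + 53)² = 54² = 2916)
(-14562 + u) + (-973/6857 - 16168/(-2685)) = (-14562 + 2916) + (-973/6857 - 16168/(-2685)) = -11646 + (-973*1/6857 - 16168*(-1/2685)) = -11646 + (-973/6857 + 16168/2685) = -11646 + 108251471/18411045 = -214306778599/18411045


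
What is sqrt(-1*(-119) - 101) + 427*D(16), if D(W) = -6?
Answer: -2562 + 3*sqrt(2) ≈ -2557.8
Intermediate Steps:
sqrt(-1*(-119) - 101) + 427*D(16) = sqrt(-1*(-119) - 101) + 427*(-6) = sqrt(119 - 101) - 2562 = sqrt(18) - 2562 = 3*sqrt(2) - 2562 = -2562 + 3*sqrt(2)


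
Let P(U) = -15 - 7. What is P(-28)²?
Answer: 484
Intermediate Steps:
P(U) = -22
P(-28)² = (-22)² = 484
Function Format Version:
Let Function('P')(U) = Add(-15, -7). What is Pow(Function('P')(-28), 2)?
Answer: 484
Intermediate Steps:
Function('P')(U) = -22
Pow(Function('P')(-28), 2) = Pow(-22, 2) = 484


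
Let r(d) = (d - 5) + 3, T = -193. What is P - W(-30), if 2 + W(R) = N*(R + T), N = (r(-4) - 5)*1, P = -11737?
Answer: -14188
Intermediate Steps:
r(d) = -2 + d (r(d) = (-5 + d) + 3 = -2 + d)
N = -11 (N = ((-2 - 4) - 5)*1 = (-6 - 5)*1 = -11*1 = -11)
W(R) = 2121 - 11*R (W(R) = -2 - 11*(R - 193) = -2 - 11*(-193 + R) = -2 + (2123 - 11*R) = 2121 - 11*R)
P - W(-30) = -11737 - (2121 - 11*(-30)) = -11737 - (2121 + 330) = -11737 - 1*2451 = -11737 - 2451 = -14188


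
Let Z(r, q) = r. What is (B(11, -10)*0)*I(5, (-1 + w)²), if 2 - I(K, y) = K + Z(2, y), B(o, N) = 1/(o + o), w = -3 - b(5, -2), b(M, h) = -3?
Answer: 0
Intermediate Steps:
w = 0 (w = -3 - 1*(-3) = -3 + 3 = 0)
B(o, N) = 1/(2*o)
I(K, y) = -K (I(K, y) = 2 - (K + 2) = 2 - (2 + K) = 2 + (-2 - K) = -K)
(B(11, -10)*0)*I(5, (-1 + w)²) = (((½)/11)*0)*(-1*5) = (((½)*(1/11))*0)*(-5) = ((1/22)*0)*(-5) = 0*(-5) = 0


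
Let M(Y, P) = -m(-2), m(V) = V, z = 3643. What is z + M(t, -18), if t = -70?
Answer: 3645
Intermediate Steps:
M(Y, P) = 2 (M(Y, P) = -1*(-2) = 2)
z + M(t, -18) = 3643 + 2 = 3645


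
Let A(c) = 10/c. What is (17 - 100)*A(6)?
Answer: -415/3 ≈ -138.33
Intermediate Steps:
(17 - 100)*A(6) = (17 - 100)*(10/6) = -830/6 = -83*5/3 = -415/3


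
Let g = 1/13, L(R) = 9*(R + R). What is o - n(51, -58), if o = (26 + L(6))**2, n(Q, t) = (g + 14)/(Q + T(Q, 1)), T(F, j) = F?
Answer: 7936491/442 ≈ 17956.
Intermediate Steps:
L(R) = 18*R (L(R) = 9*(2*R) = 18*R)
g = 1/13 ≈ 0.076923
n(Q, t) = 183/(26*Q) (n(Q, t) = (1/13 + 14)/(Q + Q) = 183/(13*((2*Q))) = 183*(1/(2*Q))/13 = 183/(26*Q))
o = 17956 (o = (26 + 18*6)**2 = (26 + 108)**2 = 134**2 = 17956)
o - n(51, -58) = 17956 - 183/(26*51) = 17956 - 1*61/442 = 17956 - 61/442 = 7936491/442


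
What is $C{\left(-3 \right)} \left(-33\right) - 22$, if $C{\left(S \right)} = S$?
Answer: $77$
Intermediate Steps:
$C{\left(-3 \right)} \left(-33\right) - 22 = \left(-3\right) \left(-33\right) - 22 = 99 - 22 = 77$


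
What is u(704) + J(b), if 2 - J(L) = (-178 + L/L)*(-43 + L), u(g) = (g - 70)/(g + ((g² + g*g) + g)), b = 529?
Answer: 42695431997/496320 ≈ 86024.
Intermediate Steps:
u(g) = (-70 + g)/(2*g + 2*g²) (u(g) = (-70 + g)/(g + ((g² + g²) + g)) = (-70 + g)/(g + (2*g² + g)) = (-70 + g)/(g + (g + 2*g²)) = (-70 + g)/(2*g + 2*g²))
J(L) = -7609 + 177*L (J(L) = 2 - (-178 + L/L)*(-43 + L) = 2 - (-178 + 1)*(-43 + L) = 2 - (-177)*(-43 + L) = 2 - (7611 - 177*L) = 2 + (-7611 + 177*L) = -7609 + 177*L)
u(704) + J(b) = (½)*(-70 + 704)/(704*(1 + 704)) + (-7609 + 177*529) = (½)*(1/704)*634/705 + (-7609 + 93633) = (½)*(1/704)*(1/705)*634 + 86024 = 317/496320 + 86024 = 42695431997/496320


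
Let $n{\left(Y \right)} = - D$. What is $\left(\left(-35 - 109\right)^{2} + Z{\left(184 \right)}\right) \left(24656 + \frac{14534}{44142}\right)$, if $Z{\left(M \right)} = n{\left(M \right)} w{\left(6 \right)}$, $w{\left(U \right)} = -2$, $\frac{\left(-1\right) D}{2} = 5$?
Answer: $\frac{11273436787588}{22071} \approx 5.1078 \cdot 10^{8}$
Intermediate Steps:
$D = -10$ ($D = \left(-2\right) 5 = -10$)
$n{\left(Y \right)} = 10$ ($n{\left(Y \right)} = \left(-1\right) \left(-10\right) = 10$)
$Z{\left(M \right)} = -20$ ($Z{\left(M \right)} = 10 \left(-2\right) = -20$)
$\left(\left(-35 - 109\right)^{2} + Z{\left(184 \right)}\right) \left(24656 + \frac{14534}{44142}\right) = \left(\left(-35 - 109\right)^{2} - 20\right) \left(24656 + \frac{14534}{44142}\right) = \left(\left(-144\right)^{2} - 20\right) \left(24656 + 14534 \cdot \frac{1}{44142}\right) = \left(20736 - 20\right) \left(24656 + \frac{7267}{22071}\right) = 20716 \cdot \frac{544189843}{22071} = \frac{11273436787588}{22071}$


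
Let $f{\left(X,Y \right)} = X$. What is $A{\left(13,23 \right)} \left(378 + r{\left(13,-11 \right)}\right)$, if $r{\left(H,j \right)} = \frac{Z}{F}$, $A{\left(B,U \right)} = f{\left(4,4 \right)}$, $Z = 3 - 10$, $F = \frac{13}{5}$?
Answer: $\frac{19516}{13} \approx 1501.2$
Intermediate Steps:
$F = \frac{13}{5}$ ($F = 13 \cdot \frac{1}{5} = \frac{13}{5} \approx 2.6$)
$Z = -7$ ($Z = 3 - 10 = -7$)
$A{\left(B,U \right)} = 4$
$r{\left(H,j \right)} = - \frac{35}{13}$ ($r{\left(H,j \right)} = - \frac{7}{\frac{13}{5}} = \left(-7\right) \frac{5}{13} = - \frac{35}{13}$)
$A{\left(13,23 \right)} \left(378 + r{\left(13,-11 \right)}\right) = 4 \left(378 - \frac{35}{13}\right) = 4 \cdot \frac{4879}{13} = \frac{19516}{13}$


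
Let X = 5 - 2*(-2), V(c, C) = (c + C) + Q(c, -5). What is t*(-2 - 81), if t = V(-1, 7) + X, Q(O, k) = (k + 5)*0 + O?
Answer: -1162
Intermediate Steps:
Q(O, k) = O (Q(O, k) = (5 + k)*0 + O = 0 + O = O)
V(c, C) = C + 2*c (V(c, C) = (c + C) + c = (C + c) + c = C + 2*c)
X = 9 (X = 5 + 4 = 9)
t = 14 (t = (7 + 2*(-1)) + 9 = (7 - 2) + 9 = 5 + 9 = 14)
t*(-2 - 81) = 14*(-2 - 81) = 14*(-83) = -1162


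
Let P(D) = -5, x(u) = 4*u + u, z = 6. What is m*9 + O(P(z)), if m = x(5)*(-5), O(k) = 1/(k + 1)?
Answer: -4501/4 ≈ -1125.3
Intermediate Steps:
x(u) = 5*u
O(k) = 1/(1 + k)
m = -125 (m = (5*5)*(-5) = 25*(-5) = -125)
m*9 + O(P(z)) = -125*9 + 1/(1 - 5) = -1125 + 1/(-4) = -1125 - ¼ = -4501/4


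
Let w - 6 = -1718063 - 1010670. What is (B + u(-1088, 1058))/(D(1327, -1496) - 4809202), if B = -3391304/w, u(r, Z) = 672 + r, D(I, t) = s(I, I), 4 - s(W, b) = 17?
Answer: 1131759128/13123034819305 ≈ 8.6242e-5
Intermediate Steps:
s(W, b) = -13 (s(W, b) = 4 - 1*17 = 4 - 17 = -13)
w = -2728727 (w = 6 + (-1718063 - 1010670) = 6 - 2728733 = -2728727)
D(I, t) = -13
B = 3391304/2728727 (B = -3391304/(-2728727) = -3391304*(-1/2728727) = 3391304/2728727 ≈ 1.2428)
(B + u(-1088, 1058))/(D(1327, -1496) - 4809202) = (3391304/2728727 + (672 - 1088))/(-13 - 4809202) = (3391304/2728727 - 416)/(-4809215) = -1131759128/2728727*(-1/4809215) = 1131759128/13123034819305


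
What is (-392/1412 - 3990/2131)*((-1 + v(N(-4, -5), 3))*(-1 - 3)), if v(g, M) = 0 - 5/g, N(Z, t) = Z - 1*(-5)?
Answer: -38815392/752243 ≈ -51.600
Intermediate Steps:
N(Z, t) = 5 + Z (N(Z, t) = Z + 5 = 5 + Z)
v(g, M) = -5/g (v(g, M) = 0 - 5/g = -5/g)
(-392/1412 - 3990/2131)*((-1 + v(N(-4, -5), 3))*(-1 - 3)) = (-392/1412 - 3990/2131)*((-1 - 5/(5 - 4))*(-1 - 3)) = (-392*1/1412 - 3990*1/2131)*((-1 - 5/1)*(-4)) = (-98/353 - 3990/2131)*((-1 - 5*1)*(-4)) = -1617308*(-1 - 5)*(-4)/752243 = -(-9703848)*(-4)/752243 = -1617308/752243*24 = -38815392/752243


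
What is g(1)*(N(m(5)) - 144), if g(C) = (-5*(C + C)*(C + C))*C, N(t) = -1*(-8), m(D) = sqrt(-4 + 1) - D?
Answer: 2720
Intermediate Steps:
m(D) = -D + I*sqrt(3) (m(D) = sqrt(-3) - D = I*sqrt(3) - D = -D + I*sqrt(3))
N(t) = 8
g(C) = -20*C**3 (g(C) = (-5*2*C*2*C)*C = (-20*C**2)*C = -20*C**3)
g(1)*(N(m(5)) - 144) = (-20*1**3)*(8 - 144) = -20*1*(-136) = -20*(-136) = 2720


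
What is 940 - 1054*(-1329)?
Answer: 1401706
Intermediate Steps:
940 - 1054*(-1329) = 940 + 1400766 = 1401706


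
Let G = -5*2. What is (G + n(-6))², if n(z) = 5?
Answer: 25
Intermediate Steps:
G = -10
(G + n(-6))² = (-10 + 5)² = (-5)² = 25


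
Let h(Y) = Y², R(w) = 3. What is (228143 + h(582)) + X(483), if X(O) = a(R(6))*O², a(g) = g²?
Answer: 2666468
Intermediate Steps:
X(O) = 9*O² (X(O) = 3²*O² = 9*O²)
(228143 + h(582)) + X(483) = (228143 + 582²) + 9*483² = (228143 + 338724) + 9*233289 = 566867 + 2099601 = 2666468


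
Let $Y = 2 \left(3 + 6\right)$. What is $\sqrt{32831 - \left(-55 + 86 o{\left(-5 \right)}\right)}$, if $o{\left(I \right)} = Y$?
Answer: $3 \sqrt{3482} \approx 177.03$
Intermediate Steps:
$Y = 18$ ($Y = 2 \cdot 9 = 18$)
$o{\left(I \right)} = 18$
$\sqrt{32831 - \left(-55 + 86 o{\left(-5 \right)}\right)} = \sqrt{32831 + \left(55 - 1548\right)} = \sqrt{32831 - 1493} = \sqrt{31338} = 3 \sqrt{3482}$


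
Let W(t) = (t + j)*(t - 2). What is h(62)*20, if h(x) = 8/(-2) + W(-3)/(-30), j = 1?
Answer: -260/3 ≈ -86.667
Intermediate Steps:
W(t) = (1 + t)*(-2 + t) (W(t) = (t + 1)*(t - 2) = (1 + t)*(-2 + t))
h(x) = -13/3 (h(x) = 8/(-2) + (-2 + (-3)**2 - 1*(-3))/(-30) = 8*(-1/2) + (-2 + 9 + 3)*(-1/30) = -4 + 10*(-1/30) = -4 - 1/3 = -13/3)
h(62)*20 = -13/3*20 = -260/3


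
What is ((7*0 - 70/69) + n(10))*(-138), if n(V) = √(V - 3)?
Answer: 140 - 138*√7 ≈ -225.11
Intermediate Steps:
n(V) = √(-3 + V)
((7*0 - 70/69) + n(10))*(-138) = ((7*0 - 70/69) + √(-3 + 10))*(-138) = ((0 - 70/69) + √7)*(-138) = (-70/69 + √7)*(-138) = 140 - 138*√7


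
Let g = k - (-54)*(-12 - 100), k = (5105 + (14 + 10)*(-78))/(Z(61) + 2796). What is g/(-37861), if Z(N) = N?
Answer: 17275903/108168877 ≈ 0.15971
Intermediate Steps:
k = 3233/2857 (k = (5105 + (14 + 10)*(-78))/(61 + 2796) = (5105 + 24*(-78))/2857 = (5105 - 1872)*(1/2857) = 3233*(1/2857) = 3233/2857 ≈ 1.1316)
g = -17275903/2857 (g = 3233/2857 - (-54)*(-12 - 100) = 3233/2857 - (-54)*(-112) = 3233/2857 - 1*6048 = 3233/2857 - 6048 = -17275903/2857 ≈ -6046.9)
g/(-37861) = -17275903/2857/(-37861) = -17275903/2857*(-1/37861) = 17275903/108168877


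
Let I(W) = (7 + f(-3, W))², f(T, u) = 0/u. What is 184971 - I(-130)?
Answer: 184922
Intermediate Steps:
f(T, u) = 0
I(W) = 49 (I(W) = (7 + 0)² = 7² = 49)
184971 - I(-130) = 184971 - 1*49 = 184971 - 49 = 184922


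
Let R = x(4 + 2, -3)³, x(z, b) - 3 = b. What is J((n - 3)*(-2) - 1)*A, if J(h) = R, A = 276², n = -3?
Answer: 0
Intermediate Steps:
x(z, b) = 3 + b
R = 0 (R = (3 - 3)³ = 0³ = 0)
A = 76176
J(h) = 0
J((n - 3)*(-2) - 1)*A = 0*76176 = 0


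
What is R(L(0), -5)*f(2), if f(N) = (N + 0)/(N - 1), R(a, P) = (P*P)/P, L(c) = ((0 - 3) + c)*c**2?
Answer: -10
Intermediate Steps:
L(c) = c**2*(-3 + c) (L(c) = (-3 + c)*c**2 = c**2*(-3 + c))
R(a, P) = P (R(a, P) = P**2/P = P)
f(N) = N/(-1 + N)
R(L(0), -5)*f(2) = -10/(-1 + 2) = -10/1 = -10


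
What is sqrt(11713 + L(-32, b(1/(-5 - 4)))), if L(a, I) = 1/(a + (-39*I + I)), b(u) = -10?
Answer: 5*sqrt(14184915)/174 ≈ 108.23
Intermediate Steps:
L(a, I) = 1/(a - 38*I)
sqrt(11713 + L(-32, b(1/(-5 - 4)))) = sqrt(11713 + 1/(-32 - 38*(-10))) = sqrt(11713 + 1/(-32 + 380)) = sqrt(11713 + 1/348) = sqrt(4076125/348) = 5*sqrt(14184915)/174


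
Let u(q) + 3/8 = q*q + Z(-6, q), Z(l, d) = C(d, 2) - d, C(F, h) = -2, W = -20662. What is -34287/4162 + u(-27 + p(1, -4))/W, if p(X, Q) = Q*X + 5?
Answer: -2845399333/343980976 ≈ -8.2720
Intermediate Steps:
p(X, Q) = 5 + Q*X
Z(l, d) = -2 - d
u(q) = -19/8 + q² - q (u(q) = -3/8 + (q*q + (-2 - q)) = -3/8 + (q² + (-2 - q)) = -3/8 + (-2 + q² - q) = -19/8 + q² - q)
-34287/4162 + u(-27 + p(1, -4))/W = -34287/4162 + (-19/8 + (-27 + (5 - 4*1))² - (-27 + (5 - 4*1)))/(-20662) = -34287*1/4162 + (-19/8 + (-27 + (5 - 4))² - (-27 + (5 - 4)))*(-1/20662) = -34287/4162 + (-19/8 + (-27 + 1)² - (-27 + 1))*(-1/20662) = -34287/4162 + (-19/8 + (-26)² - 1*(-26))*(-1/20662) = -34287/4162 + (-19/8 + 676 + 26)*(-1/20662) = -34287/4162 + (5597/8)*(-1/20662) = -34287/4162 - 5597/165296 = -2845399333/343980976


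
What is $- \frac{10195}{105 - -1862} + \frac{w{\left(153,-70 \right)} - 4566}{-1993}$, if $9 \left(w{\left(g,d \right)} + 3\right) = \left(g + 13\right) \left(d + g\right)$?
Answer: $- \frac{129084034}{35282079} \approx -3.6586$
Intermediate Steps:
$w{\left(g,d \right)} = -3 + \frac{\left(13 + g\right) \left(d + g\right)}{9}$ ($w{\left(g,d \right)} = -3 + \frac{\left(g + 13\right) \left(d + g\right)}{9} = -3 + \frac{\left(13 + g\right) \left(d + g\right)}{9}$)
$- \frac{10195}{105 - -1862} + \frac{w{\left(153,-70 \right)} - 4566}{-1993} = - \frac{10195}{105 - -1862} + \frac{\left(-3 + \frac{153^{2}}{9} + \frac{13}{9} \left(-70\right) + \frac{13}{9} \cdot 153 + \frac{1}{9} \left(-70\right) 153\right) - 4566}{-1993} = - \frac{10195}{105 + 1862} + \left(\left(-3 + \frac{1}{9} \cdot 23409 - \frac{910}{9} + 221 - 1190\right) - 4566\right) \left(- \frac{1}{1993}\right) = - \frac{10195}{1967} + \left(\left(-3 + 2601 - \frac{910}{9} + 221 - 1190\right) - 4566\right) \left(- \frac{1}{1993}\right) = \left(-10195\right) \frac{1}{1967} + \left(\frac{13751}{9} - 4566\right) \left(- \frac{1}{1993}\right) = - \frac{10195}{1967} - - \frac{27343}{17937} = - \frac{10195}{1967} + \frac{27343}{17937} = - \frac{129084034}{35282079}$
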